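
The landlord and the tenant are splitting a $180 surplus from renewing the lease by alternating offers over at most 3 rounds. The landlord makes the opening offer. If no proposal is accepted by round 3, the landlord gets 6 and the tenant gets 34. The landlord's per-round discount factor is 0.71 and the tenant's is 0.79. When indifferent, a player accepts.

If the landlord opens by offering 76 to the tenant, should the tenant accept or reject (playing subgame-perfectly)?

Accept

Work out the tenant's continuation value if the offer is rejected.
Round 3 (the landlord proposes): the tenant gets 34 if talks fail, so the landlord offers 34 and keeps 146.
Round 2 (the tenant proposes): the landlord can get 146 next round, worth 0.71 × 146 = 103.66 now; the tenant offers that and keeps 76.34.
So by rejecting in round 1, the tenant gets 76.34 next round, worth 0.79 × 76.34 = 60.3086 now.
Offer 76 ≥ 60.3086, so the tenant accepts.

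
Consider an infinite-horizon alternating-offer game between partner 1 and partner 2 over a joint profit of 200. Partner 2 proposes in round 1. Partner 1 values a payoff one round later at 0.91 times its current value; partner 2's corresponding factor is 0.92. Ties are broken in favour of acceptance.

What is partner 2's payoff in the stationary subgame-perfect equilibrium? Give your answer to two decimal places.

When partner 2 proposes, partner 1 accepts any offer worth at least 0.91 times what partner 1 would get by proposing next round; and vice versa.
This gives x = 200 − 0.91y and y = 200 − 0.92x, where x and y are each side's share when it proposes.
Hence (1 − 0.91·0.92)x = 200(1 − 0.91), i.e. 0.1628·x = 18.
x ≈ 110.5651; partner 1's share is 200 − x ≈ 89.4349.

110.57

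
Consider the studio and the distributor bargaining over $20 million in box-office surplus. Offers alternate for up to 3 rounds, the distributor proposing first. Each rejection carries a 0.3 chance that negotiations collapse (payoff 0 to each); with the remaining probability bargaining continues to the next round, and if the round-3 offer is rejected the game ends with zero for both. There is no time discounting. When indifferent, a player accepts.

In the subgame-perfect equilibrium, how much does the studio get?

Round 3 (the distributor proposes): the studio will accept anything ≥ 0, so the distributor offers 0 and keeps 20.
Round 2 (the studio proposes): rejecting gives the distributor an expected 0.7 × 20 = 14; the studio offers that and keeps 6.
Round 1 (the distributor proposes): rejecting gives the studio an expected 0.7 × 6 = 4.2; the distributor offers that and keeps 15.8.

4.2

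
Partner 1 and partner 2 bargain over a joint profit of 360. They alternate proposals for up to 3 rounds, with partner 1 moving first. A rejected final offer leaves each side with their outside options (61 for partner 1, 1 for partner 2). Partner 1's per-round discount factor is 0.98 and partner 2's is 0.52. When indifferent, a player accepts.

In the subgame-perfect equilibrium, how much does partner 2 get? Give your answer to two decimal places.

4.25

Round 3 (partner 1 proposes): partner 2 gets 1 if talks fail, so partner 1 offers 1 and keeps 359.
Round 2 (partner 2 proposes): partner 1 can get 359 next round, worth 0.98 × 359 = 351.82 now, so partner 2 offers 351.82, keeping 8.18.
Round 1 (partner 1 proposes): partner 2 can get 8.18 next round, worth 0.52 × 8.18 = 4.2536 now; partner 1 offers that and keeps 355.7464.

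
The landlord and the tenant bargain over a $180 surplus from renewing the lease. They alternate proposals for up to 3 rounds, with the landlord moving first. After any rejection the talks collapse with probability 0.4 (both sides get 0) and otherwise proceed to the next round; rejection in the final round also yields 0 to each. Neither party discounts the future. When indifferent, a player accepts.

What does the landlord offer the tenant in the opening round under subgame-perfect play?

By backward induction:
Round 3 (the landlord proposes): the tenant will accept anything ≥ 0, so the landlord offers 0 and keeps 180.
Round 2 (the tenant proposes): rejecting gives the landlord an expected 0.6 × 180 = 108; the tenant offers that and keeps 72.
Round 1 (the landlord proposes): rejecting gives the tenant an expected 0.6 × 72 = 43.2, so the landlord offers 43.2, keeping 136.8.

43.2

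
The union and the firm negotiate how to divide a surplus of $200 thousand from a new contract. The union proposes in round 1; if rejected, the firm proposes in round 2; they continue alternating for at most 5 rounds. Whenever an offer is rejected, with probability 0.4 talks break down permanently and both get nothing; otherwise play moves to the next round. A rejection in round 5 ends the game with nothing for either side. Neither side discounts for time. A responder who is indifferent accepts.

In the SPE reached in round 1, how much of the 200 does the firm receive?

65.28

Round 5 (the union proposes): the firm will accept anything ≥ 0, so the union offers 0 and keeps 200.
Round 4 (the firm proposes): rejecting gives the union an expected 0.6 × 200 = 120. The firm offers 120 and keeps 200 − 120 = 80.
Round 3 (the union proposes): rejecting gives the firm an expected 0.6 × 80 = 48; the union offers that and keeps 152.
Round 2 (the firm proposes): rejecting gives the union an expected 0.6 × 152 = 91.2. The firm offers 91.2 and keeps 200 − 91.2 = 108.8.
Round 1 (the union proposes): rejecting gives the firm an expected 0.6 × 108.8 = 65.28, so the union offers 65.28, keeping 134.72.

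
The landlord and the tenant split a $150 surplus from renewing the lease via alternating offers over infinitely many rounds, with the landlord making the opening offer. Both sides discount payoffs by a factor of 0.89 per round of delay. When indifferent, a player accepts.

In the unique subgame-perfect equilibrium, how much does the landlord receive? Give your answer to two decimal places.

79.37

When the landlord proposes, the tenant accepts any offer worth at least 0.89 times what the tenant would get by proposing next round; and vice versa.
This gives x = 150 − 0.89y and y = 150 − 0.89x, where x and y are each side's share when it proposes.
Hence (1 − 0.89·0.89)x = 150(1 − 0.89), i.e. 0.2079·x = 16.5.
x ≈ 79.3651; the tenant's share is 150 − x ≈ 70.6349.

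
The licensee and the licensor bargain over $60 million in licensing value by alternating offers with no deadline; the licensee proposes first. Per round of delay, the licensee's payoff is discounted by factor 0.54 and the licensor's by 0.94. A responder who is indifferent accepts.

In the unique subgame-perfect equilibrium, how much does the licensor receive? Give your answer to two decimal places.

52.69

Let x be the licensee's share when the licensee proposes and y be the licensor's share when the licensor proposes.
The licensor accepts iff offered ≥ 0.94·y, so x = 60 − 0.94y. Symmetrically y = 60 − 0.54x.
Substituting: x = 60 − 0.94(60 − 0.54x), giving x(1 − 0.54·0.94) = 60(1 − 0.94).
So x = 60 × 0.06 / 0.4924 ≈ 7.3111, and the licensor receives 60 − x ≈ 52.6889.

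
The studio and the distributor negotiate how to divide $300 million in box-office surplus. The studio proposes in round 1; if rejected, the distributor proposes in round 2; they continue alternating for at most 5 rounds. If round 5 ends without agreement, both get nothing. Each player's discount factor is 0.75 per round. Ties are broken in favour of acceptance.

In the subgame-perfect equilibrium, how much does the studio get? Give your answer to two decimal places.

Round 5 (the studio proposes): rejection yields 0 for the distributor; the studio offers 0 and keeps 300.
Round 4 (the distributor proposes): the studio can get 300 next round, worth 0.75 × 300 = 225 now. The distributor offers 225 and keeps 300 − 225 = 75.
Round 3 (the studio proposes): the distributor can get 75 next round, worth 0.75 × 75 = 56.25 now. The studio offers 56.25 and keeps 300 − 56.25 = 243.75.
Round 2 (the distributor proposes): the studio can get 243.75 next round, worth 0.75 × 243.75 = 182.8125 now. The distributor offers 182.8125 and keeps 300 − 182.8125 = 117.1875.
Round 1 (the studio proposes): the distributor can get 117.1875 next round, worth 0.75 × 117.1875 = 87.890625 now. The studio offers 87.890625 and keeps 300 − 87.890625 = 212.109375.

212.11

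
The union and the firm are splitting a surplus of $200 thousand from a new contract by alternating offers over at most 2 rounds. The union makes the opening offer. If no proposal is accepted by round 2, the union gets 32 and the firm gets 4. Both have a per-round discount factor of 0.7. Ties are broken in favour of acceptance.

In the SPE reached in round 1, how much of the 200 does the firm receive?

Work backward from the last round.
Round 2 (the firm proposes): the union gets 32 if talks fail, so the firm offers 32 and keeps 168.
Round 1 (the union proposes): the firm can get 168 next round, worth 0.7 × 168 = 117.6 now, so the union offers 117.6, keeping 82.4.

117.6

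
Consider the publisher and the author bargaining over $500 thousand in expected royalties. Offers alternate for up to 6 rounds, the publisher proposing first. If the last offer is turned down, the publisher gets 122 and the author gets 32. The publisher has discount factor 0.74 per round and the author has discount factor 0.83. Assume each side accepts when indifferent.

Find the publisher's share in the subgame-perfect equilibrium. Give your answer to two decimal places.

Round 6 (the author proposes): the publisher gets 122 if talks fail, so the author offers 122 and keeps 378.
Round 5 (the publisher proposes): the author can get 378 next round, worth 0.83 × 378 = 313.74 now, so the publisher offers 313.74, keeping 186.26.
Round 4 (the author proposes): the publisher can get 186.26 next round, worth 0.74 × 186.26 = 137.8324 now, so the author offers 137.8324, keeping 362.1676.
Round 3 (the publisher proposes): the author can get 362.1676 next round, worth 0.83 × 362.1676 = 300.599108 now. The publisher offers 300.599108 and keeps 500 − 300.599108 = 199.400892.
Round 2 (the author proposes): the publisher can get 199.400892 next round, worth 0.74 × 199.400892 = 147.55666008 now. The author offers 147.55666008 and keeps 500 − 147.55666008 = 352.44333992.
Round 1 (the publisher proposes): the author can get 352.44333992 next round, worth 0.83 × 352.44333992 = 292.5279721336 now. The publisher offers 292.5279721336 and keeps 500 − 292.5279721336 = 207.4720278664.

207.47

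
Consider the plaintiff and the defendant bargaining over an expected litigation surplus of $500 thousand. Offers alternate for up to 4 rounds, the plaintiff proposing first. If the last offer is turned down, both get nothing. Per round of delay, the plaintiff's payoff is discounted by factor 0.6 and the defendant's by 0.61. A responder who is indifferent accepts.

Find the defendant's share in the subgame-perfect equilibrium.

233.63

Round 4 (the defendant proposes): the plaintiff will accept anything ≥ 0, so the defendant offers 0 and keeps 500.
Round 3 (the plaintiff proposes): the defendant can get 500 next round, worth 0.61 × 500 = 305 now; the plaintiff offers that and keeps 195.
Round 2 (the defendant proposes): the plaintiff can get 195 next round, worth 0.6 × 195 = 117 now; the defendant offers that and keeps 383.
Round 1 (the plaintiff proposes): the defendant can get 383 next round, worth 0.61 × 383 = 233.63 now. The plaintiff offers 233.63 and keeps 500 − 233.63 = 266.37.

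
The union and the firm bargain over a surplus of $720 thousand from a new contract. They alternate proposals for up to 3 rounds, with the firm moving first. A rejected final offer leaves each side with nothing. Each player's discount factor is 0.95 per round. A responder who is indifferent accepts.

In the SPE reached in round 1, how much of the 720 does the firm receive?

Solve by backward induction from round 3.
Round 3 (the firm proposes): the union will accept anything ≥ 0, so the firm offers 0 and keeps 720.
Round 2 (the union proposes): the firm can get 720 next round, worth 0.95 × 720 = 684 now. The union offers 684 and keeps 720 − 684 = 36.
Round 1 (the firm proposes): the union can get 36 next round, worth 0.95 × 36 = 34.2 now. The firm offers 34.2 and keeps 720 − 34.2 = 685.8.

685.8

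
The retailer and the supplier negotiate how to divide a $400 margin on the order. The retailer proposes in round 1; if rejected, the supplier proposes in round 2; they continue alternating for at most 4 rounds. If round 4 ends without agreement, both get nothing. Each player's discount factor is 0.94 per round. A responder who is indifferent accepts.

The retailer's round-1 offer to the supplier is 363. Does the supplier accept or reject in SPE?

Accept

Work out the supplier's continuation value if the offer is rejected.
Round 4 (the supplier proposes): the retailer will accept anything ≥ 0, so the supplier offers 0 and keeps 400.
Round 3 (the retailer proposes): the supplier can get 400 next round, worth 0.94 × 400 = 376 now, so the retailer offers 376, keeping 24.
Round 2 (the supplier proposes): the retailer can get 24 next round, worth 0.94 × 24 = 22.56 now, so the supplier offers 22.56, keeping 377.44.
So by rejecting in round 1, the supplier gets 377.44 next round, worth 0.94 × 377.44 = 354.7936 now.
Offer 363 ≥ 354.7936, so the supplier accepts.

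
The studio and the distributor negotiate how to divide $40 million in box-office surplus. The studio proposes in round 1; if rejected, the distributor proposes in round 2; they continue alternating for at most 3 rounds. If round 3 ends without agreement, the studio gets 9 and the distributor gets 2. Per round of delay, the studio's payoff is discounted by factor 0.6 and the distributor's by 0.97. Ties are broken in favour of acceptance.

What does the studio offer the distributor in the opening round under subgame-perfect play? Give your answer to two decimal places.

16.68

Round 3 (the studio proposes): the distributor gets 2 if talks fail, so the studio offers 2 and keeps 38.
Round 2 (the distributor proposes): the studio can get 38 next round, worth 0.6 × 38 = 22.8 now. The distributor offers 22.8 and keeps 40 − 22.8 = 17.2.
Round 1 (the studio proposes): the distributor can get 17.2 next round, worth 0.97 × 17.2 = 16.684 now; the studio offers that and keeps 23.316.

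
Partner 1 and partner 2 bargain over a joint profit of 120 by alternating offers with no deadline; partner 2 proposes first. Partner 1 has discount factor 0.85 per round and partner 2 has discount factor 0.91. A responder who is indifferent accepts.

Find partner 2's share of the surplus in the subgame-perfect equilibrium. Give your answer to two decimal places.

When partner 2 proposes, partner 1 accepts any offer worth at least 0.85 times what partner 1 would get by proposing next round; and vice versa.
This gives x = 120 − 0.85y and y = 120 − 0.91x, where x and y are each side's share when it proposes.
Hence (1 − 0.85·0.91)x = 120(1 − 0.85), i.e. 0.2265·x = 18.
x ≈ 79.4702; partner 1's share is 120 − x ≈ 40.5298.

79.47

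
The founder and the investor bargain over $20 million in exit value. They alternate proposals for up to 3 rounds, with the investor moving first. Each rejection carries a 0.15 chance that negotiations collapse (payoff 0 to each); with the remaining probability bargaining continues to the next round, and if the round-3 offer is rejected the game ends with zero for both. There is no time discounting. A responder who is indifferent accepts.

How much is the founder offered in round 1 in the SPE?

Round 3 (the investor proposes): rejection yields 0 for the founder; the investor offers 0 and keeps 20.
Round 2 (the founder proposes): rejecting gives the investor an expected 0.85 × 20 = 17. The founder offers 17 and keeps 20 − 17 = 3.
Round 1 (the investor proposes): rejecting gives the founder an expected 0.85 × 3 = 2.55, so the investor offers 2.55, keeping 17.45.

2.55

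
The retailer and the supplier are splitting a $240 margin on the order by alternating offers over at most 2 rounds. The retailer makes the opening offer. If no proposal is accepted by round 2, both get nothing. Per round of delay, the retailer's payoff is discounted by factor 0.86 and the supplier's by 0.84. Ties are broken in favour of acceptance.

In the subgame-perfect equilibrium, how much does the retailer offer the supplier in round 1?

Round 2 (the supplier proposes): the retailer will accept anything ≥ 0, so the supplier offers 0 and keeps 240.
Round 1 (the retailer proposes): the supplier can get 240 next round, worth 0.84 × 240 = 201.6 now, so the retailer offers 201.6, keeping 38.4.

201.6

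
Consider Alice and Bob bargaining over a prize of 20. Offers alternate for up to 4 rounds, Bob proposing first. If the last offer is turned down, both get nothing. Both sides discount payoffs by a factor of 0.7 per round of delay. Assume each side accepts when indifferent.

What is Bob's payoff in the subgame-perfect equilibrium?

8.94

Round 4 (Alice proposes): rejection yields 0 for Bob; Alice offers 0 and keeps 20.
Round 3 (Bob proposes): Alice can get 20 next round, worth 0.7 × 20 = 14 now; Bob offers that and keeps 6.
Round 2 (Alice proposes): Bob can get 6 next round, worth 0.7 × 6 = 4.2 now. Alice offers 4.2 and keeps 20 − 4.2 = 15.8.
Round 1 (Bob proposes): Alice can get 15.8 next round, worth 0.7 × 15.8 = 11.06 now. Bob offers 11.06 and keeps 20 − 11.06 = 8.94.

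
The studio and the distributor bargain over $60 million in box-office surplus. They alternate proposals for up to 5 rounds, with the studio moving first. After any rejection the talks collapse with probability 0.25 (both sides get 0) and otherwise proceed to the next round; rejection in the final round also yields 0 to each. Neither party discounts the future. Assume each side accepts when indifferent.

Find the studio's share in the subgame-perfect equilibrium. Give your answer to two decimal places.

By backward induction:
Round 5 (the studio proposes): the distributor will accept anything ≥ 0, so the studio offers 0 and keeps 60.
Round 4 (the distributor proposes): rejecting gives the studio an expected 0.75 × 60 = 45, so the distributor offers 45, keeping 15.
Round 3 (the studio proposes): rejecting gives the distributor an expected 0.75 × 15 = 11.25; the studio offers that and keeps 48.75.
Round 2 (the distributor proposes): rejecting gives the studio an expected 0.75 × 48.75 = 36.5625; the distributor offers that and keeps 23.4375.
Round 1 (the studio proposes): rejecting gives the distributor an expected 0.75 × 23.4375 = 17.578125. The studio offers 17.578125 and keeps 60 − 17.578125 = 42.421875.

42.42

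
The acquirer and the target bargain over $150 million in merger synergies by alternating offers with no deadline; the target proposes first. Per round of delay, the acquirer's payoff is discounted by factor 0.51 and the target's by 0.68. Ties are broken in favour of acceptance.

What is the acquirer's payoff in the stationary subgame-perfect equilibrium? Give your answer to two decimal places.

37.48

Let x be the target's share when the target proposes and y be the acquirer's share when the acquirer proposes.
The acquirer accepts iff offered ≥ 0.51·y, so x = 150 − 0.51y. Symmetrically y = 150 − 0.68x.
Substituting: x = 150 − 0.51(150 − 0.68x), giving x(1 − 0.68·0.51) = 150(1 − 0.51).
So x = 150 × 0.49 / 0.6532 ≈ 112.5230, and the acquirer receives 150 − x ≈ 37.4770.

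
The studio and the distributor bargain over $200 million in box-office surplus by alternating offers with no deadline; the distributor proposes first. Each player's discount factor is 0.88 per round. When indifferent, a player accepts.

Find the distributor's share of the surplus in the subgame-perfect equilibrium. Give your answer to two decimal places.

Let x be the distributor's share when the distributor proposes and y be the studio's share when the studio proposes.
The studio accepts iff offered ≥ 0.88·y, so x = 200 − 0.88y. Symmetrically y = 200 − 0.88x.
Substituting: x = 200 − 0.88(200 − 0.88x), giving x(1 − 0.88·0.88) = 200(1 − 0.88).
So x = 200 × 0.12 / 0.2256 ≈ 106.3830, and the studio receives 200 − x ≈ 93.6170.

106.38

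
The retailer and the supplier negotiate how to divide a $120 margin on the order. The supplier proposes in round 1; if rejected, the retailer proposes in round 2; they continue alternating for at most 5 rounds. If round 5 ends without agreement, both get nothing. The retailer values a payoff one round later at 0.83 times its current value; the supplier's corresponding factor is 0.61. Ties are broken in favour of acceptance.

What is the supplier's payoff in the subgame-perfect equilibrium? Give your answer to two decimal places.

Round 5 (the supplier proposes): the retailer will accept anything ≥ 0, so the supplier offers 0 and keeps 120.
Round 4 (the retailer proposes): the supplier can get 120 next round, worth 0.61 × 120 = 73.2 now; the retailer offers that and keeps 46.8.
Round 3 (the supplier proposes): the retailer can get 46.8 next round, worth 0.83 × 46.8 = 38.844 now, so the supplier offers 38.844, keeping 81.156.
Round 2 (the retailer proposes): the supplier can get 81.156 next round, worth 0.61 × 81.156 = 49.50516 now; the retailer offers that and keeps 70.49484.
Round 1 (the supplier proposes): the retailer can get 70.49484 next round, worth 0.83 × 70.49484 = 58.5107172 now; the supplier offers that and keeps 61.4892828.

61.49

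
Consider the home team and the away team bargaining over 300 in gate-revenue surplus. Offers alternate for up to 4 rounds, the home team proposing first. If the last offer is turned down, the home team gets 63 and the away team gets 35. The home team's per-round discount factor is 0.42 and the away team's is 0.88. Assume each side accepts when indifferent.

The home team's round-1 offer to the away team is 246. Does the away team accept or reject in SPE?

Round 4 (the away team proposes): the home team gets 63 if talks fail, so the away team offers 63 and keeps 237.
Round 3 (the home team proposes): the away team can get 237 next round, worth 0.88 × 237 = 208.56 now; the home team offers that and keeps 91.44.
Round 2 (the away team proposes): the home team can get 91.44 next round, worth 0.42 × 91.44 = 38.4048 now, so the away team offers 38.4048, keeping 261.5952.
So by rejecting in round 1, the away team gets 261.5952 next round, worth 0.88 × 261.5952 = 230.203776 now.
Offer 246 ≥ 230.203776, so the away team accepts.

Accept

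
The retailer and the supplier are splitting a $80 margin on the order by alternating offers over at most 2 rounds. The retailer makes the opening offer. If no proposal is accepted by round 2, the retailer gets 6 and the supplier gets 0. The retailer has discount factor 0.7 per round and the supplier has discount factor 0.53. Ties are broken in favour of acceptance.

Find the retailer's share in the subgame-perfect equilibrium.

Round 2 (the supplier proposes): the retailer gets 6 if talks fail, so the supplier offers 6 and keeps 74.
Round 1 (the retailer proposes): the supplier can get 74 next round, worth 0.53 × 74 = 39.22 now; the retailer offers that and keeps 40.78.

40.78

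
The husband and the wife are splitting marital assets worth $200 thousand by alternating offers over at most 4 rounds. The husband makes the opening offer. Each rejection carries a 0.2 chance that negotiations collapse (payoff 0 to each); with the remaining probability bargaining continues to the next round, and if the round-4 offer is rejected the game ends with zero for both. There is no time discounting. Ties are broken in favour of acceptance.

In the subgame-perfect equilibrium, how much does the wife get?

By backward induction:
Round 4 (the wife proposes): rejection yields 0 for the husband; the wife offers 0 and keeps 200.
Round 3 (the husband proposes): rejecting gives the wife an expected 0.8 × 200 = 160. The husband offers 160 and keeps 200 − 160 = 40.
Round 2 (the wife proposes): rejecting gives the husband an expected 0.8 × 40 = 32, so the wife offers 32, keeping 168.
Round 1 (the husband proposes): rejecting gives the wife an expected 0.8 × 168 = 134.4, so the husband offers 134.4, keeping 65.6.

134.4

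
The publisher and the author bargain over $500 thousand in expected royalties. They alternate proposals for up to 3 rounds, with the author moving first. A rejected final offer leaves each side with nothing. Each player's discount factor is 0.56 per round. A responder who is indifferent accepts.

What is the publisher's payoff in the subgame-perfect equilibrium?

123.2

Round 3 (the author proposes): the publisher will accept anything ≥ 0, so the author offers 0 and keeps 500.
Round 2 (the publisher proposes): the author can get 500 next round, worth 0.56 × 500 = 280 now. The publisher offers 280 and keeps 500 − 280 = 220.
Round 1 (the author proposes): the publisher can get 220 next round, worth 0.56 × 220 = 123.2 now. The author offers 123.2 and keeps 500 − 123.2 = 376.8.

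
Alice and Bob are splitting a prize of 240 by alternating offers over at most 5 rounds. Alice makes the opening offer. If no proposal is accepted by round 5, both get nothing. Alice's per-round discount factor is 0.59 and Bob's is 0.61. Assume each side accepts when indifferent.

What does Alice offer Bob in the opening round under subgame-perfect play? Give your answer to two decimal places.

81.63

By backward induction:
Round 5 (Alice proposes): rejection yields 0 for Bob; Alice offers 0 and keeps 240.
Round 4 (Bob proposes): Alice can get 240 next round, worth 0.59 × 240 = 141.6 now, so Bob offers 141.6, keeping 98.4.
Round 3 (Alice proposes): Bob can get 98.4 next round, worth 0.61 × 98.4 = 60.024 now; Alice offers that and keeps 179.976.
Round 2 (Bob proposes): Alice can get 179.976 next round, worth 0.59 × 179.976 = 106.18584 now, so Bob offers 106.18584, keeping 133.81416.
Round 1 (Alice proposes): Bob can get 133.81416 next round, worth 0.61 × 133.81416 = 81.6266376 now; Alice offers that and keeps 158.3733624.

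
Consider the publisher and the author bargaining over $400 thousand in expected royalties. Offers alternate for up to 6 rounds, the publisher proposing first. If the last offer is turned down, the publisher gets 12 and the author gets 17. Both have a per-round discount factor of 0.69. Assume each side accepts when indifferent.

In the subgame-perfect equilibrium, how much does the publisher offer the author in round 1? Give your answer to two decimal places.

Round 6 (the author proposes): the publisher gets 12 if talks fail, so the author offers 12 and keeps 388.
Round 5 (the publisher proposes): the author can get 388 next round, worth 0.69 × 388 = 267.72 now; the publisher offers that and keeps 132.28.
Round 4 (the author proposes): the publisher can get 132.28 next round, worth 0.69 × 132.28 = 91.2732 now. The author offers 91.2732 and keeps 400 − 91.2732 = 308.7268.
Round 3 (the publisher proposes): the author can get 308.7268 next round, worth 0.69 × 308.7268 = 213.021492 now, so the publisher offers 213.021492, keeping 186.978508.
Round 2 (the author proposes): the publisher can get 186.978508 next round, worth 0.69 × 186.978508 = 129.01517052 now, so the author offers 129.01517052, keeping 270.98482948.
Round 1 (the publisher proposes): the author can get 270.98482948 next round, worth 0.69 × 270.98482948 = 186.9795323412 now; the publisher offers that and keeps 213.0204676588.

186.98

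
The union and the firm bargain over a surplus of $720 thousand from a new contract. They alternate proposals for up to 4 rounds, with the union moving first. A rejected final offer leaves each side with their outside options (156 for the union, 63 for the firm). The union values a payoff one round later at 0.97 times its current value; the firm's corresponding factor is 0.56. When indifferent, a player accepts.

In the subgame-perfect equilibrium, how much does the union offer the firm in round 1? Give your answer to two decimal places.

183.66

Round 4 (the firm proposes): the union gets 156 if talks fail, so the firm offers 156 and keeps 564.
Round 3 (the union proposes): the firm can get 564 next round, worth 0.56 × 564 = 315.84 now; the union offers that and keeps 404.16.
Round 2 (the firm proposes): the union can get 404.16 next round, worth 0.97 × 404.16 = 392.0352 now. The firm offers 392.0352 and keeps 720 − 392.0352 = 327.9648.
Round 1 (the union proposes): the firm can get 327.9648 next round, worth 0.56 × 327.9648 = 183.660288 now, so the union offers 183.660288, keeping 536.339712.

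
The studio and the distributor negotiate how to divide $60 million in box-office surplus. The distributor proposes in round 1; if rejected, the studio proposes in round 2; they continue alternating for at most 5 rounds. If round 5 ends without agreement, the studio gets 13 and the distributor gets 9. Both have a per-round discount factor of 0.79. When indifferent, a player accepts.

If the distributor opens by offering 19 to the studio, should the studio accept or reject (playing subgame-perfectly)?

Round 5 (the distributor proposes): the studio gets 13 if talks fail, so the distributor offers 13 and keeps 47.
Round 4 (the studio proposes): the distributor can get 47 next round, worth 0.79 × 47 = 37.13 now. The studio offers 37.13 and keeps 60 − 37.13 = 22.87.
Round 3 (the distributor proposes): the studio can get 22.87 next round, worth 0.79 × 22.87 = 18.0673 now. The distributor offers 18.0673 and keeps 60 − 18.0673 = 41.9327.
Round 2 (the studio proposes): the distributor can get 41.9327 next round, worth 0.79 × 41.9327 = 33.126833 now. The studio offers 33.126833 and keeps 60 − 33.126833 = 26.873167.
So by rejecting in round 1, the studio gets 26.873167 next round, worth 0.79 × 26.873167 = 21.22980193 now.
Offer 19 < 21.22980193, so the studio rejects.

Reject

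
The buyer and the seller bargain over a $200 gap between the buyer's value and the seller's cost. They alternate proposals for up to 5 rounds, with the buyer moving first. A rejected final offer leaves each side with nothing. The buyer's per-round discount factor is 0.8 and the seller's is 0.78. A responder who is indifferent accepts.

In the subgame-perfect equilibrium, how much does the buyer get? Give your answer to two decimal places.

149.33

Round 5 (the buyer proposes): rejection yields 0 for the seller; the buyer offers 0 and keeps 200.
Round 4 (the seller proposes): the buyer can get 200 next round, worth 0.8 × 200 = 160 now, so the seller offers 160, keeping 40.
Round 3 (the buyer proposes): the seller can get 40 next round, worth 0.78 × 40 = 31.2 now, so the buyer offers 31.2, keeping 168.8.
Round 2 (the seller proposes): the buyer can get 168.8 next round, worth 0.8 × 168.8 = 135.04 now, so the seller offers 135.04, keeping 64.96.
Round 1 (the buyer proposes): the seller can get 64.96 next round, worth 0.78 × 64.96 = 50.6688 now; the buyer offers that and keeps 149.3312.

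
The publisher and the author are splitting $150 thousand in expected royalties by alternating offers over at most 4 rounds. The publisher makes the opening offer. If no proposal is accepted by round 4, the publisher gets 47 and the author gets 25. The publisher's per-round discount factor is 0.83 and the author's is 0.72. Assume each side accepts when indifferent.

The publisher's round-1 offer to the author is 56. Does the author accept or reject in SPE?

Round 4 (the author proposes): the publisher gets 47 if talks fail, so the author offers 47 and keeps 103.
Round 3 (the publisher proposes): the author can get 103 next round, worth 0.72 × 103 = 74.16 now, so the publisher offers 74.16, keeping 75.84.
Round 2 (the author proposes): the publisher can get 75.84 next round, worth 0.83 × 75.84 = 62.9472 now; the author offers that and keeps 87.0528.
So by rejecting in round 1, the author gets 87.0528 next round, worth 0.72 × 87.0528 = 62.678016 now.
Offer 56 < 62.678016, so the author rejects.

Reject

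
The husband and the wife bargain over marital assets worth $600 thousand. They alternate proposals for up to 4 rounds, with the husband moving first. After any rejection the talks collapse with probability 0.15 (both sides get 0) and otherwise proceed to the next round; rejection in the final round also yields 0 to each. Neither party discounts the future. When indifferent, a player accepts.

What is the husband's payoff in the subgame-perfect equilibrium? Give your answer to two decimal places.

Round 4 (the wife proposes): rejection yields 0 for the husband; the wife offers 0 and keeps 600.
Round 3 (the husband proposes): rejecting gives the wife an expected 0.85 × 600 = 510; the husband offers that and keeps 90.
Round 2 (the wife proposes): rejecting gives the husband an expected 0.85 × 90 = 76.5; the wife offers that and keeps 523.5.
Round 1 (the husband proposes): rejecting gives the wife an expected 0.85 × 523.5 = 444.975, so the husband offers 444.975, keeping 155.025.

155.03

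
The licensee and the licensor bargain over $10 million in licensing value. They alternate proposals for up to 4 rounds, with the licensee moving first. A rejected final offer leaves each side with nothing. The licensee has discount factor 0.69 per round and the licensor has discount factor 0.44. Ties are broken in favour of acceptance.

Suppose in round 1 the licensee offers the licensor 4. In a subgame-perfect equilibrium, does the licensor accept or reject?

Accept

Round 4 (the licensor proposes): the licensee will accept anything ≥ 0, so the licensor offers 0 and keeps 10.
Round 3 (the licensee proposes): the licensor can get 10 next round, worth 0.44 × 10 = 4.4 now, so the licensee offers 4.4, keeping 5.6.
Round 2 (the licensor proposes): the licensee can get 5.6 next round, worth 0.69 × 5.6 = 3.864 now, so the licensor offers 3.864, keeping 6.136.
So by rejecting in round 1, the licensor gets 6.136 next round, worth 0.44 × 6.136 = 2.69984 now.
Offer 4 ≥ 2.69984, so the licensor accepts.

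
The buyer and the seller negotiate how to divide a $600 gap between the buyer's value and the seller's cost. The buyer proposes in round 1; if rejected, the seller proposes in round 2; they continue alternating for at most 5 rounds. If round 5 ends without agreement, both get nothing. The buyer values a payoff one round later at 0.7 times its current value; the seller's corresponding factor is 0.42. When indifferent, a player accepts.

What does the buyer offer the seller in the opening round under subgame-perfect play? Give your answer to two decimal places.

Solve by backward induction from round 5.
Round 5 (the buyer proposes): rejection yields 0 for the seller; the buyer offers 0 and keeps 600.
Round 4 (the seller proposes): the buyer can get 600 next round, worth 0.7 × 600 = 420 now, so the seller offers 420, keeping 180.
Round 3 (the buyer proposes): the seller can get 180 next round, worth 0.42 × 180 = 75.6 now; the buyer offers that and keeps 524.4.
Round 2 (the seller proposes): the buyer can get 524.4 next round, worth 0.7 × 524.4 = 367.08 now. The seller offers 367.08 and keeps 600 − 367.08 = 232.92.
Round 1 (the buyer proposes): the seller can get 232.92 next round, worth 0.42 × 232.92 = 97.8264 now. The buyer offers 97.8264 and keeps 600 − 97.8264 = 502.1736.

97.83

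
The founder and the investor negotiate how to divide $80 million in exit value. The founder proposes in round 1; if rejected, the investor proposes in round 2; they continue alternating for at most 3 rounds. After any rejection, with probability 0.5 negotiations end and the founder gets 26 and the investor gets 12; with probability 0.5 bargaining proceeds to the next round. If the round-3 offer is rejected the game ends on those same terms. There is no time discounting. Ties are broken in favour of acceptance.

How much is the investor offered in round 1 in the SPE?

Round 3 (the founder proposes): the investor gets 12 if talks fail, so the founder offers 12 and keeps 68.
Round 2 (the investor proposes): rejecting gives the founder an expected 0.5 × 68 + 0.5 × 26 = 47. The investor offers 47 and keeps 80 − 47 = 33.
Round 1 (the founder proposes): rejecting gives the investor an expected 0.5 × 33 + 0.5 × 12 = 22.5, so the founder offers 22.5, keeping 57.5.

22.5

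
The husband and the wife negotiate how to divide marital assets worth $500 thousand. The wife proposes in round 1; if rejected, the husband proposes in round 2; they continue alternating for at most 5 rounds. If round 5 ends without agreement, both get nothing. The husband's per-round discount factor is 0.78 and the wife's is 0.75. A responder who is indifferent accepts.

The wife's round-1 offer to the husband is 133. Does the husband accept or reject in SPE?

Reject

Round 5 (the wife proposes): rejection yields 0 for the husband; the wife offers 0 and keeps 500.
Round 4 (the husband proposes): the wife can get 500 next round, worth 0.75 × 500 = 375 now; the husband offers that and keeps 125.
Round 3 (the wife proposes): the husband can get 125 next round, worth 0.78 × 125 = 97.5 now. The wife offers 97.5 and keeps 500 − 97.5 = 402.5.
Round 2 (the husband proposes): the wife can get 402.5 next round, worth 0.75 × 402.5 = 301.875 now. The husband offers 301.875 and keeps 500 − 301.875 = 198.125.
So by rejecting in round 1, the husband gets 198.125 next round, worth 0.78 × 198.125 = 154.5375 now.
Offer 133 < 154.5375, so the husband rejects.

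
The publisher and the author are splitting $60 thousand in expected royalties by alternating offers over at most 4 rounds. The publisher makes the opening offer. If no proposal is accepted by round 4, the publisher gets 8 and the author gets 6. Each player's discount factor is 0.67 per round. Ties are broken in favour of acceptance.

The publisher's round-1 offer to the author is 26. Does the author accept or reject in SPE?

Reject

Round 4 (the author proposes): the publisher gets 8 if talks fail, so the author offers 8 and keeps 52.
Round 3 (the publisher proposes): the author can get 52 next round, worth 0.67 × 52 = 34.84 now. The publisher offers 34.84 and keeps 60 − 34.84 = 25.16.
Round 2 (the author proposes): the publisher can get 25.16 next round, worth 0.67 × 25.16 = 16.8572 now, so the author offers 16.8572, keeping 43.1428.
So by rejecting in round 1, the author gets 43.1428 next round, worth 0.67 × 43.1428 = 28.905676 now.
Offer 26 < 28.905676, so the author rejects.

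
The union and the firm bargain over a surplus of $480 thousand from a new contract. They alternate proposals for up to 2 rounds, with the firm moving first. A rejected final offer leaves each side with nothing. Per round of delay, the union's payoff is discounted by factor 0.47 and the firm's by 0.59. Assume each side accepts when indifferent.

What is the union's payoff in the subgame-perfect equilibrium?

225.6

Solve by backward induction from round 2.
Round 2 (the union proposes): the firm will accept anything ≥ 0, so the union offers 0 and keeps 480.
Round 1 (the firm proposes): the union can get 480 next round, worth 0.47 × 480 = 225.6 now, so the firm offers 225.6, keeping 254.4.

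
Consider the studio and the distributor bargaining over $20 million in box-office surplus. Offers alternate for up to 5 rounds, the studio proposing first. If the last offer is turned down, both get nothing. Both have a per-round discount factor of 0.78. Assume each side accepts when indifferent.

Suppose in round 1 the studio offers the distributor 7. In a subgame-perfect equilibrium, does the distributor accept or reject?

Round 5 (the studio proposes): the distributor will accept anything ≥ 0, so the studio offers 0 and keeps 20.
Round 4 (the distributor proposes): the studio can get 20 next round, worth 0.78 × 20 = 15.6 now. The distributor offers 15.6 and keeps 20 − 15.6 = 4.4.
Round 3 (the studio proposes): the distributor can get 4.4 next round, worth 0.78 × 4.4 = 3.432 now, so the studio offers 3.432, keeping 16.568.
Round 2 (the distributor proposes): the studio can get 16.568 next round, worth 0.78 × 16.568 = 12.92304 now. The distributor offers 12.92304 and keeps 20 − 12.92304 = 7.07696.
So by rejecting in round 1, the distributor gets 7.07696 next round, worth 0.78 × 7.07696 = 5.5200288 now.
Offer 7 ≥ 5.5200288, so the distributor accepts.

Accept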